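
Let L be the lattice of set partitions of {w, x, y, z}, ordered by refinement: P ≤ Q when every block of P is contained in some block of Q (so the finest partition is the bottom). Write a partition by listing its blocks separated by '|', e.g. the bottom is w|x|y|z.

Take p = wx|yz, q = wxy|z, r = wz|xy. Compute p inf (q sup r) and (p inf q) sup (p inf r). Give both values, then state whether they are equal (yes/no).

wx|yz; wx|y|z; no

q sup r = wxyz, so p inf (q sup r) = wx|yz inf wxyz = wx|yz.
p inf q = wx|y|z and p inf r = w|x|y|z, so (p inf q) sup (p inf r) = wx|y|z sup w|x|y|z = wx|y|z.
Equal: no.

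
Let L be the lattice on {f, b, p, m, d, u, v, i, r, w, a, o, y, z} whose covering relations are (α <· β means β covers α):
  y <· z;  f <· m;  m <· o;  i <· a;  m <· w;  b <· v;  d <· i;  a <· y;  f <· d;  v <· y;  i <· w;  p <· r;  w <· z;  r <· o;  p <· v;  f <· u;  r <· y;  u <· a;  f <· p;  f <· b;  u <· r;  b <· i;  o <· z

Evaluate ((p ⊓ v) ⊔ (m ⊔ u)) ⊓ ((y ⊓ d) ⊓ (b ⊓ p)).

f

p ∧ v = p
m ∨ u = o
p ∨ o = o
y ∧ d = d
b ∧ p = f
d ∧ f = f
o ∧ f = f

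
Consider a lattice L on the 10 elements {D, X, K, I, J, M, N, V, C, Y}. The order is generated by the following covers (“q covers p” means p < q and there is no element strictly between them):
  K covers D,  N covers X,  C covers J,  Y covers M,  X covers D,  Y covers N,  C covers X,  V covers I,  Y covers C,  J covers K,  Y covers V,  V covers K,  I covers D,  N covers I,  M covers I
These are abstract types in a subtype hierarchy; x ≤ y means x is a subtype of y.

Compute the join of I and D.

Common upper bounds of {I, D}: I, M, N, V, Y.
The least among these is I.

I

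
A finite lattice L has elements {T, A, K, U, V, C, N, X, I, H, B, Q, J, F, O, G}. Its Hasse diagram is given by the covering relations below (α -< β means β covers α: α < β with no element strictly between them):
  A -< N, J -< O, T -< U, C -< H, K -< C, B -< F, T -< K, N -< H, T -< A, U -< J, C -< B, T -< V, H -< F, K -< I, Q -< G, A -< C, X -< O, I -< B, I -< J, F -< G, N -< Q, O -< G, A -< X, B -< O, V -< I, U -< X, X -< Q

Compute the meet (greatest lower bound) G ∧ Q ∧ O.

X

Common lower bounds of {G, Q, O}: A, T, U, X.
The greatest among these is X.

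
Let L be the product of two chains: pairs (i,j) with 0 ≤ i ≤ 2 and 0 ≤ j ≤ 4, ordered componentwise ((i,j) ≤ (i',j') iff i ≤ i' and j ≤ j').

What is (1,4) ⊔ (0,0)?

Common upper bounds of {(1,4), (0,0)}: (1,4), (2,4).
The least among these is (1,4).

(1,4)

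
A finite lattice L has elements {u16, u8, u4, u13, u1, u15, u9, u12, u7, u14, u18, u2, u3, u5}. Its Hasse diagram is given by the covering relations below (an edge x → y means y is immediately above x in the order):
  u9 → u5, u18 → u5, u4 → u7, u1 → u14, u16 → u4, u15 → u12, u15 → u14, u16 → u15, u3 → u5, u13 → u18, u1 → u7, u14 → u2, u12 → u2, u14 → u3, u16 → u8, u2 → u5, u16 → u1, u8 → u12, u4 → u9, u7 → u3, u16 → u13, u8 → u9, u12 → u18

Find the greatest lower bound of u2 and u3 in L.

u14

Common lower bounds of {u2, u3}: u1, u14, u15, u16.
The greatest among these is u14.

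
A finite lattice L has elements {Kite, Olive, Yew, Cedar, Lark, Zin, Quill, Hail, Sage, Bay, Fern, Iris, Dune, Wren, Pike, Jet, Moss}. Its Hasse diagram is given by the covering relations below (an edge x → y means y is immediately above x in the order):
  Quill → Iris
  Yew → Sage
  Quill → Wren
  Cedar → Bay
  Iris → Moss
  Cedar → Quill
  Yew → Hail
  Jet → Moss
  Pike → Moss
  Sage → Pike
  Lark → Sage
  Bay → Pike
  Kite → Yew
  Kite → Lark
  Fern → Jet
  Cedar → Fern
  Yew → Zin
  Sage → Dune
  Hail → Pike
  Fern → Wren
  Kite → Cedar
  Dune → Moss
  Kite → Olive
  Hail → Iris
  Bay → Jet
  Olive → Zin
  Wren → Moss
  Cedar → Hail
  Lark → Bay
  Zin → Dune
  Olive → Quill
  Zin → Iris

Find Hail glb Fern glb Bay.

Cedar

Common lower bounds of {Hail, Fern, Bay}: Cedar, Kite.
The greatest among these is Cedar.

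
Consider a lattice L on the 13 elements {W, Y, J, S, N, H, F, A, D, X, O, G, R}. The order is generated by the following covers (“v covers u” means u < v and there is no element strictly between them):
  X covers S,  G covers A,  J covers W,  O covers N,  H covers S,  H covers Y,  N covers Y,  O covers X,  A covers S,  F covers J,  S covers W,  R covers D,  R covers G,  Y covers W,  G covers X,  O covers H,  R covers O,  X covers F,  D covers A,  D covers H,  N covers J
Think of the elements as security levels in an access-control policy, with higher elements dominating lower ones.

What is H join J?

O

Common upper bounds of {H, J}: O, R.
The least among these is O.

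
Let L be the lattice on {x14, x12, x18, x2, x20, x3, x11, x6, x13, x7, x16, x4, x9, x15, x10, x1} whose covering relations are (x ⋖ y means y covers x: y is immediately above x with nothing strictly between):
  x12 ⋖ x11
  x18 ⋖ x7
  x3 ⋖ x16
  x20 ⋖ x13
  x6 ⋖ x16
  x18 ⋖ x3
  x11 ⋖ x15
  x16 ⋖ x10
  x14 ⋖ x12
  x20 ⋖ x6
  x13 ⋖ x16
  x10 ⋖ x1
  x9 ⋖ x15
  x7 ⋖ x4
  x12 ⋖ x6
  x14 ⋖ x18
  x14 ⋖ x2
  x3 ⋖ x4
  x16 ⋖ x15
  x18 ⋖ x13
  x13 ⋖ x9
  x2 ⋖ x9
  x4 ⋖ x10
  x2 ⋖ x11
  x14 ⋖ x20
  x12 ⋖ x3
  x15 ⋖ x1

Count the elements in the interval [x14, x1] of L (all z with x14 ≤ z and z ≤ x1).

16

The interval [x14, x1] = {x1, x10, x11, x12, x13, x14, x15, x16, x18, x2, x20, x3, x4, x6, x7, x9}, which has 16 elements.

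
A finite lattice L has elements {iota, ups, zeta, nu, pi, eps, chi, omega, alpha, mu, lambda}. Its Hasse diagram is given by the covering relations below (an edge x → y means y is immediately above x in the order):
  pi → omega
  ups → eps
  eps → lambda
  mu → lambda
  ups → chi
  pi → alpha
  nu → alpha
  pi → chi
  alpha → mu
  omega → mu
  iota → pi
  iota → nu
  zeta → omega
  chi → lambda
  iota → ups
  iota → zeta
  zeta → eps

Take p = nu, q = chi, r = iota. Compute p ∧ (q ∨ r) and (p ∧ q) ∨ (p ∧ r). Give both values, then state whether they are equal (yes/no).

iota; iota; yes

q ∨ r = chi, so p ∧ (q ∨ r) = nu ∧ chi = iota.
p ∧ q = iota and p ∧ r = iota, so (p ∧ q) ∨ (p ∧ r) = iota ∨ iota = iota.
Equal: yes.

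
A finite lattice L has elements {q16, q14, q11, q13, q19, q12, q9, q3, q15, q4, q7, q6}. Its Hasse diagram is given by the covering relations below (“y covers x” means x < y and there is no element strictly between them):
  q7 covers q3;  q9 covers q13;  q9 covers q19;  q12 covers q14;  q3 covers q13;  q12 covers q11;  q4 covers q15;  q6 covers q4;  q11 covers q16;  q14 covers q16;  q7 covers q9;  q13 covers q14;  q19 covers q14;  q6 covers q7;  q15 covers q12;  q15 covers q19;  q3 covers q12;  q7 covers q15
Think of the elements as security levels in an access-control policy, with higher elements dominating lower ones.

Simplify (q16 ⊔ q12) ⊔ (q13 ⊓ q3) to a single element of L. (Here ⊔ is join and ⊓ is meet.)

q3

q16 ∨ q12 = q12
q13 ∧ q3 = q13
q12 ∨ q13 = q3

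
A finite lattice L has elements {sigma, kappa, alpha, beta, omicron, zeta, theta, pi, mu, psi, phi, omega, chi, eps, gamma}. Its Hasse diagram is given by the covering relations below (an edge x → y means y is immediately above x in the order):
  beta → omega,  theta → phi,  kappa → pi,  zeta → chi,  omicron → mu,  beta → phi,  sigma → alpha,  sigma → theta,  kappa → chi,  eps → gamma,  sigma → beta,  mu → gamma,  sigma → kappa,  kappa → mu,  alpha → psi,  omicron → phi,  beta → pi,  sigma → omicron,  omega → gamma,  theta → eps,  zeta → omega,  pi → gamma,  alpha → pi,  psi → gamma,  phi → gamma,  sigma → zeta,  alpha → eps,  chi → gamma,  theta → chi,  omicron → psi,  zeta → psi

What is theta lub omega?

Common upper bounds of {theta, omega}: gamma.
The least among these is gamma.

gamma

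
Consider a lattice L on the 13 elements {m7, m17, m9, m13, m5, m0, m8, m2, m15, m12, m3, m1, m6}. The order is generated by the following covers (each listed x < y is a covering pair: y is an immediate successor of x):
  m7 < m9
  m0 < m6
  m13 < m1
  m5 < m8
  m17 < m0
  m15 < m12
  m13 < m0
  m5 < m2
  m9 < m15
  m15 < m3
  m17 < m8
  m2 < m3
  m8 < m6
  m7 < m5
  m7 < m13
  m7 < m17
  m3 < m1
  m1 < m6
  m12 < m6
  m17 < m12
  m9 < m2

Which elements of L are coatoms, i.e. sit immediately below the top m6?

The coatoms are exactly the elements covered by m6: m0, m1, m12, m8.

m0, m1, m12, m8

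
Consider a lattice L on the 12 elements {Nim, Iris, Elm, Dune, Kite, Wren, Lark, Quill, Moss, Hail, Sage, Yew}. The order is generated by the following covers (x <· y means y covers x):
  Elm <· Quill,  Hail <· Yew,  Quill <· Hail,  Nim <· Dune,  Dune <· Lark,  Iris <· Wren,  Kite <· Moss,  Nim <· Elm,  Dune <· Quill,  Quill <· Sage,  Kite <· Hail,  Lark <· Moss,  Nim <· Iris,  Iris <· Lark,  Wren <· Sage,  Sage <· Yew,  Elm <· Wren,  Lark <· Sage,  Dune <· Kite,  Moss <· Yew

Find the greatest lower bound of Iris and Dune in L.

Common lower bounds of {Iris, Dune}: Nim.
The greatest among these is Nim.

Nim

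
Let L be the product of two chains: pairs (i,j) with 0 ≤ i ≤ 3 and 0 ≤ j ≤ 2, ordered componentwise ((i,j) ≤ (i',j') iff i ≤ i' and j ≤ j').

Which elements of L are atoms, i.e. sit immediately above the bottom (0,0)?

The atoms are exactly the elements that cover (0,0): (0,1), (1,0).

(0,1), (1,0)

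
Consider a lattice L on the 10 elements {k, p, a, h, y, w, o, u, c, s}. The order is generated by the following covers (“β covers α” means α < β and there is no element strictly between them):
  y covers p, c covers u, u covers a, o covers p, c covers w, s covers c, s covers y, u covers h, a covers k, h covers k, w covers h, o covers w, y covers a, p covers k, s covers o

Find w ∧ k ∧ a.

Common lower bounds of {w, k, a}: k.
The greatest among these is k.

k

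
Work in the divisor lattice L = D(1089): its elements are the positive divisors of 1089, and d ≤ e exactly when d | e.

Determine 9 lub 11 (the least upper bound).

In the divisibility order, the join is the least common multiple: lcm(9, 11) = 99.

99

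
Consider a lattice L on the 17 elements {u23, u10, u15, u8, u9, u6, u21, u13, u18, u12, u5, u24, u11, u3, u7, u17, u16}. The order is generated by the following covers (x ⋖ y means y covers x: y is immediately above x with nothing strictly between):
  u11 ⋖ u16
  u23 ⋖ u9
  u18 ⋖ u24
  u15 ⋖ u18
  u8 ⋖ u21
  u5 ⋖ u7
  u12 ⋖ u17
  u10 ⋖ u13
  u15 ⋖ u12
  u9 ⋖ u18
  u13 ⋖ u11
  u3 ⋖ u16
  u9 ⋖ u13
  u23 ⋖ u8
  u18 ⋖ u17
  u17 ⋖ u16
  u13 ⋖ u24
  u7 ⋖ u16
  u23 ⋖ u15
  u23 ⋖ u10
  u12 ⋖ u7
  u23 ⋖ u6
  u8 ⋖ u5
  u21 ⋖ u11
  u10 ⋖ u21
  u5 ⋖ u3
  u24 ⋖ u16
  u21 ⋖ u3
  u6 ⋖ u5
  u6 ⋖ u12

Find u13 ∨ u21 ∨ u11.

u11

Common upper bounds of {u13, u21, u11}: u11, u16.
The least among these is u11.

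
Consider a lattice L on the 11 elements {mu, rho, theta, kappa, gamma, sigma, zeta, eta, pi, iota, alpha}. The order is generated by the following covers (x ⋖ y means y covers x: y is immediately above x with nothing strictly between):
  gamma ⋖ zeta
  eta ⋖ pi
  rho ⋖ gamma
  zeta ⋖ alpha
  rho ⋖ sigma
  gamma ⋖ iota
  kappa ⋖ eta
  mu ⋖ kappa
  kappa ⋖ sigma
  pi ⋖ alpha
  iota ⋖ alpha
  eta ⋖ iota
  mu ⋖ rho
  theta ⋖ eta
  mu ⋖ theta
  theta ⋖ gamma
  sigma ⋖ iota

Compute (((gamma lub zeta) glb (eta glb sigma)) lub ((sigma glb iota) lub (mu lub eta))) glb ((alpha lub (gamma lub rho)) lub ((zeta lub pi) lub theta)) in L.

iota

gamma ∨ zeta = zeta
eta ∧ sigma = kappa
zeta ∧ kappa = mu
sigma ∧ iota = sigma
mu ∨ eta = eta
sigma ∨ eta = iota
mu ∨ iota = iota
gamma ∨ rho = gamma
alpha ∨ gamma = alpha
zeta ∨ pi = alpha
alpha ∨ theta = alpha
alpha ∨ alpha = alpha
iota ∧ alpha = iota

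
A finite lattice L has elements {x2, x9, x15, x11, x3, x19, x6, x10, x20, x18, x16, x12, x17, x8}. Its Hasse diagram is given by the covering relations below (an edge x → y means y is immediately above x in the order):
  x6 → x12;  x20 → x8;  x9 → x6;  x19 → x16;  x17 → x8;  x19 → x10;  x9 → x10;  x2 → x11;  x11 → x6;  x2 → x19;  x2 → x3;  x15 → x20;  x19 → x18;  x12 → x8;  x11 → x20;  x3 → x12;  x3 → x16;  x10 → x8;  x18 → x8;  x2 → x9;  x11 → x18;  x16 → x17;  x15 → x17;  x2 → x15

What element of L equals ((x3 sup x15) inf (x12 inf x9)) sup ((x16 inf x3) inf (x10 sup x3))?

x3

x3 ∨ x15 = x17
x12 ∧ x9 = x9
x17 ∧ x9 = x2
x16 ∧ x3 = x3
x10 ∨ x3 = x8
x3 ∧ x8 = x3
x2 ∨ x3 = x3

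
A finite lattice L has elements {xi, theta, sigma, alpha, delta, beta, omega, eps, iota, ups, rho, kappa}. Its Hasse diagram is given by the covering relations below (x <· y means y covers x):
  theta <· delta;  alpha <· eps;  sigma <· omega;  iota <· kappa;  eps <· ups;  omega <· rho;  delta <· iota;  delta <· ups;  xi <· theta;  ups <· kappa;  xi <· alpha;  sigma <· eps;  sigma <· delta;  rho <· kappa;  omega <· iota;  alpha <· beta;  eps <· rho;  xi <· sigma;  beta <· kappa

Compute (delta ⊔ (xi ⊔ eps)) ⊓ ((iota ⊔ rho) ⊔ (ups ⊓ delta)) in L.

xi ∨ eps = eps
delta ∨ eps = ups
iota ∨ rho = kappa
ups ∧ delta = delta
kappa ∨ delta = kappa
ups ∧ kappa = ups

ups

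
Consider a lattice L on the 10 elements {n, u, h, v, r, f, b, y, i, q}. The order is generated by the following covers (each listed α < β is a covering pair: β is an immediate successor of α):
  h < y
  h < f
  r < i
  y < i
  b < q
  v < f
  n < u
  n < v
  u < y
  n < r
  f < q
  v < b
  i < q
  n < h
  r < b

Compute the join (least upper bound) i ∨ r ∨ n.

i

Common upper bounds of {i, r, n}: i, q.
The least among these is i.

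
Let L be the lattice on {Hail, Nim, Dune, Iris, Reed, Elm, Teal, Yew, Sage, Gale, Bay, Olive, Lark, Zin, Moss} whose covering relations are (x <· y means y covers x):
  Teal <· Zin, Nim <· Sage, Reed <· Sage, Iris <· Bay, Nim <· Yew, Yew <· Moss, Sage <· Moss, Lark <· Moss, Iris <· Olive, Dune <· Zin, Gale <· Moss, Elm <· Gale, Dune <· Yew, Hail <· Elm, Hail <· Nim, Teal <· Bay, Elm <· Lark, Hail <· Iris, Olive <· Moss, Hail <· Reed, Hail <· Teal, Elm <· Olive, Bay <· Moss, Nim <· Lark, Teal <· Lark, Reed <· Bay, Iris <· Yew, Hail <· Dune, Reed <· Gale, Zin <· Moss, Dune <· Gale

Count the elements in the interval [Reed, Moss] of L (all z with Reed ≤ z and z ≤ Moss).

The interval [Reed, Moss] = {Bay, Gale, Moss, Reed, Sage}, which has 5 elements.

5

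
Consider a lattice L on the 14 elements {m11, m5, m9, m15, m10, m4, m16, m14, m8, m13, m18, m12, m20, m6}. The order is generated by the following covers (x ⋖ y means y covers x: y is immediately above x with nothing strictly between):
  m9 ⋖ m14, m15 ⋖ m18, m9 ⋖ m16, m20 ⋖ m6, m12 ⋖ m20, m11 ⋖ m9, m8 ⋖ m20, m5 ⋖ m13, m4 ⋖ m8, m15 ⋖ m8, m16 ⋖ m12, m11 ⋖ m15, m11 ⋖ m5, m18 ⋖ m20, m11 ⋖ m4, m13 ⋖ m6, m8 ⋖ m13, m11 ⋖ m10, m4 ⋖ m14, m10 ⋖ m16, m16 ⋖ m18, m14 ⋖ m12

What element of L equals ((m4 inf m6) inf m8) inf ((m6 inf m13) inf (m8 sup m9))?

m4 ∧ m6 = m4
m4 ∧ m8 = m4
m6 ∧ m13 = m13
m8 ∨ m9 = m20
m13 ∧ m20 = m8
m4 ∧ m8 = m4

m4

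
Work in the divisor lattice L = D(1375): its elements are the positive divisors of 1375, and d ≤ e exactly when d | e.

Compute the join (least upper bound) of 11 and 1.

11

In the divisibility order, the join is the least common multiple: lcm(11, 1) = 11.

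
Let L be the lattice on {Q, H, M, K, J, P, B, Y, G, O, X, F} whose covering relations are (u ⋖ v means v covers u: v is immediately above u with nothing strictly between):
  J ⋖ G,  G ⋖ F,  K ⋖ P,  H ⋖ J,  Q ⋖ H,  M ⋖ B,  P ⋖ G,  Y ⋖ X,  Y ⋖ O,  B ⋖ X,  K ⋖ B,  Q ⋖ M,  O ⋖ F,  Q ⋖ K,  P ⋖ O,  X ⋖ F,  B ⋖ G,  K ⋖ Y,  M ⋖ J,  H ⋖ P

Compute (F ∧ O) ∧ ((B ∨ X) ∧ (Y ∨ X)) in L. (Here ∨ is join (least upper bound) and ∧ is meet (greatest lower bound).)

F ∧ O = O
B ∨ X = X
Y ∨ X = X
X ∧ X = X
O ∧ X = Y

Y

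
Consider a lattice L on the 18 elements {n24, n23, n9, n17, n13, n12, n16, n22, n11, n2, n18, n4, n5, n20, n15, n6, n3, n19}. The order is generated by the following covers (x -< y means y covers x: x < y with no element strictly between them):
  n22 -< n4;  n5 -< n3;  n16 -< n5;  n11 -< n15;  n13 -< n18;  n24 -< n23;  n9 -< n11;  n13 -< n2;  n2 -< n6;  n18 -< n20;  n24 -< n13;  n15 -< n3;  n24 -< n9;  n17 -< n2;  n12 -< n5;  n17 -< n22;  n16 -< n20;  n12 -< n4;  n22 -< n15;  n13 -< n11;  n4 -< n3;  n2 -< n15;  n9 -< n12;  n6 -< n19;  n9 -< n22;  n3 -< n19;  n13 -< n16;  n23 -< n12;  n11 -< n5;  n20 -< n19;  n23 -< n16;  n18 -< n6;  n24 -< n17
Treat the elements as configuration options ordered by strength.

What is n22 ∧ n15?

n22

Common lower bounds of {n22, n15}: n17, n22, n24, n9.
The greatest among these is n22.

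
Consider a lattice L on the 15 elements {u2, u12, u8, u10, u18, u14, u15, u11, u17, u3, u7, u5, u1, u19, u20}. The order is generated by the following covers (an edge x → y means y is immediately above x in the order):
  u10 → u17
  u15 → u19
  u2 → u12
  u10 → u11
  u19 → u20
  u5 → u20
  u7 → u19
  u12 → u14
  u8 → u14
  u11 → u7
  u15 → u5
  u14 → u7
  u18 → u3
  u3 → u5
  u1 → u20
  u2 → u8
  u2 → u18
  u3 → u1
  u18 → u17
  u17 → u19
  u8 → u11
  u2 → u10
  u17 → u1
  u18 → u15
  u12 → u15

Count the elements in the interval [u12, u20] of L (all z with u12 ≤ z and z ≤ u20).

The interval [u12, u20] = {u12, u14, u15, u19, u20, u5, u7}, which has 7 elements.

7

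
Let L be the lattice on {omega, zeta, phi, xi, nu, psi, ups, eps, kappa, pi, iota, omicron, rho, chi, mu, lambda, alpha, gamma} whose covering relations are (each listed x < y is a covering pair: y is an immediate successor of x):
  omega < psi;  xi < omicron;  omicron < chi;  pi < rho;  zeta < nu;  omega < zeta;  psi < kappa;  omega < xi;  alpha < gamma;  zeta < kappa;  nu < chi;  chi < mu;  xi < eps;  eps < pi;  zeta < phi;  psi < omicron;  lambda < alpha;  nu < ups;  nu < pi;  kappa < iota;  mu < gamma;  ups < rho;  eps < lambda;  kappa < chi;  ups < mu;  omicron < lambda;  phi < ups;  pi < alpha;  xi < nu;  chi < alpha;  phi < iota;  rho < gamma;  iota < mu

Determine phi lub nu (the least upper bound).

Common upper bounds of {phi, nu}: gamma, mu, rho, ups.
The least among these is ups.

ups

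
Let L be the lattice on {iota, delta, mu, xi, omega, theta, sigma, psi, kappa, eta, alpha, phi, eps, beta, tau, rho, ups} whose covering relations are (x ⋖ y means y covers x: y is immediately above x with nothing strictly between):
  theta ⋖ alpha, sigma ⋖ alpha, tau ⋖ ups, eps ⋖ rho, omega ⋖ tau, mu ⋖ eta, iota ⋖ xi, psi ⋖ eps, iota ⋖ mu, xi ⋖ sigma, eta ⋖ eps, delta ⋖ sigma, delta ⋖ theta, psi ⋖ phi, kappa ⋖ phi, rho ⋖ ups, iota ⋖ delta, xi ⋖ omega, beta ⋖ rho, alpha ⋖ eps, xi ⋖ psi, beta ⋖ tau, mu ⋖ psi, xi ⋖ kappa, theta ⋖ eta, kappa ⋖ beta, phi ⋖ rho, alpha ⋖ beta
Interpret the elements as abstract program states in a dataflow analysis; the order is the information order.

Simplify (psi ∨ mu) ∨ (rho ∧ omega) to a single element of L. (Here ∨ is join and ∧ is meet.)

psi ∨ mu = psi
rho ∧ omega = xi
psi ∨ xi = psi

psi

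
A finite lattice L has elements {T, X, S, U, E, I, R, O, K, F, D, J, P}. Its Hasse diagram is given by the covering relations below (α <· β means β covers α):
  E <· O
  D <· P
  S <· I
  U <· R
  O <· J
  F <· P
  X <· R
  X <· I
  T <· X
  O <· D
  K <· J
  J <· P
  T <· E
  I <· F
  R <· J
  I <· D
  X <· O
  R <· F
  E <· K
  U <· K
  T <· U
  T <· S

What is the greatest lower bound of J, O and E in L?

E

Common lower bounds of {J, O, E}: E, T.
The greatest among these is E.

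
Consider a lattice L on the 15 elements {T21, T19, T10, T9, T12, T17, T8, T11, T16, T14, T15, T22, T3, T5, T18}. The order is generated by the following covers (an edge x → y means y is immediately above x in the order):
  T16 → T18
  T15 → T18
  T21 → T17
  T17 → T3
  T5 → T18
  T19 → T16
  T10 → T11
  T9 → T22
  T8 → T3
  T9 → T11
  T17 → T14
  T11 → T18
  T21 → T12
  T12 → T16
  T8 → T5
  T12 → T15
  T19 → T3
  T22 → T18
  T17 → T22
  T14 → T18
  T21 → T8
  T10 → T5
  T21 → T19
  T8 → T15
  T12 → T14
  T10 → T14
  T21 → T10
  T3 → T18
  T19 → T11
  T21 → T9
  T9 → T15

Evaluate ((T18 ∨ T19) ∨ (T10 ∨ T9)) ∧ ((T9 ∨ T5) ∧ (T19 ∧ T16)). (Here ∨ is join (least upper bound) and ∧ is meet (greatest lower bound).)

T18 ∨ T19 = T18
T10 ∨ T9 = T11
T18 ∨ T11 = T18
T9 ∨ T5 = T18
T19 ∧ T16 = T19
T18 ∧ T19 = T19
T18 ∧ T19 = T19

T19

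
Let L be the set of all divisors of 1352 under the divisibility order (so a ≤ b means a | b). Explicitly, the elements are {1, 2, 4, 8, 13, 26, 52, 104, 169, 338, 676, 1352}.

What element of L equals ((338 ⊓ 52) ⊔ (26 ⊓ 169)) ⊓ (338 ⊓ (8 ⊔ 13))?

338 ∧ 52 = 26
26 ∧ 169 = 13
26 ∨ 13 = 26
8 ∨ 13 = 104
338 ∧ 104 = 26
26 ∧ 26 = 26

26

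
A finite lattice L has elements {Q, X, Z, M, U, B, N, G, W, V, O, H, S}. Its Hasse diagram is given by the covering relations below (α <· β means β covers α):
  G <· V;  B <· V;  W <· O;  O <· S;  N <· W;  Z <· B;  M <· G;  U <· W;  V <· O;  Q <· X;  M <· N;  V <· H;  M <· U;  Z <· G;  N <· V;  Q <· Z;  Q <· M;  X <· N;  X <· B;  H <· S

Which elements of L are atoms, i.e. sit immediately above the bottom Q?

M, X, Z

The atoms are exactly the elements that cover Q: M, X, Z.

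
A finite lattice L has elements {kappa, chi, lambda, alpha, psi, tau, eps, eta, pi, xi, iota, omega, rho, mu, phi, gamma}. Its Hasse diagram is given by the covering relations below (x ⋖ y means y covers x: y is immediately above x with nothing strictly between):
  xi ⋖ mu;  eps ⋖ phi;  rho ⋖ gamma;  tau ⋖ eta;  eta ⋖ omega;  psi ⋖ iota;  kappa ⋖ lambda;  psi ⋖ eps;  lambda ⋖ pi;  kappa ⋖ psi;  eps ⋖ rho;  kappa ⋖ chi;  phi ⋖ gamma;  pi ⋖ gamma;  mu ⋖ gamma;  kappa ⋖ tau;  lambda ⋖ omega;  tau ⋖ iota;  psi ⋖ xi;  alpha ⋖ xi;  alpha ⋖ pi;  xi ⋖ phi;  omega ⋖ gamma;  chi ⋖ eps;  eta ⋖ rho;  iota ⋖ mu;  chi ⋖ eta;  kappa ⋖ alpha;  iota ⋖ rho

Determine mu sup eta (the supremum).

Common upper bounds of {mu, eta}: gamma.
The least among these is gamma.

gamma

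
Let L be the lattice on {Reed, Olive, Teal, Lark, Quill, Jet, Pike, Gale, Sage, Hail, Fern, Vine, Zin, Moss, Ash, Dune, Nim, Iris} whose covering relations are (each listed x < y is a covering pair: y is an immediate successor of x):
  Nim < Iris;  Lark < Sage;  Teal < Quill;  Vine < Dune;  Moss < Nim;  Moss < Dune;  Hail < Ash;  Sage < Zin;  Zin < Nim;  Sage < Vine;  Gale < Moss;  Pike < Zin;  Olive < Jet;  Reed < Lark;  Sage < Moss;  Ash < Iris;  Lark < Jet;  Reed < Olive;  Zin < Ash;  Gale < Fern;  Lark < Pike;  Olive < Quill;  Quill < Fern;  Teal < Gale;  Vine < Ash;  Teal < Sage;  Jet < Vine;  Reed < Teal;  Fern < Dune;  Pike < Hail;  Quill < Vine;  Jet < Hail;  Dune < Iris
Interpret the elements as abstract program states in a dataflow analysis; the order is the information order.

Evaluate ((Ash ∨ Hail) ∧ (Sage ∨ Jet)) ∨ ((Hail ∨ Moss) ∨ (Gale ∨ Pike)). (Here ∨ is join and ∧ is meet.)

Ash ∨ Hail = Ash
Sage ∨ Jet = Vine
Ash ∧ Vine = Vine
Hail ∨ Moss = Iris
Gale ∨ Pike = Nim
Iris ∨ Nim = Iris
Vine ∨ Iris = Iris

Iris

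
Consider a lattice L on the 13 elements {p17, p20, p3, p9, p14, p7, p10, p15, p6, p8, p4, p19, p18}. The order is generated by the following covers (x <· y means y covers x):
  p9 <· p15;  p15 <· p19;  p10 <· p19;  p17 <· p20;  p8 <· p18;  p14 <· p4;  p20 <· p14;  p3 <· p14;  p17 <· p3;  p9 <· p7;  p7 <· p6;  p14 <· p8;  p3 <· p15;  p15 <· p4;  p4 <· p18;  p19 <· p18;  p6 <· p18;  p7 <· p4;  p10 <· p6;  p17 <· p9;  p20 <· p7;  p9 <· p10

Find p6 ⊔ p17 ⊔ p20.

Common upper bounds of {p6, p17, p20}: p18, p6.
The least among these is p6.

p6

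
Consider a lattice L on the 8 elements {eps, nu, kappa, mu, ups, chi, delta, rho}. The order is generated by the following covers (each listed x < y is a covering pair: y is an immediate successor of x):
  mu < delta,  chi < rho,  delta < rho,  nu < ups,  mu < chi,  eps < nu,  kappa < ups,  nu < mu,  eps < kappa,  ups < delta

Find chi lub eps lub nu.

chi

Common upper bounds of {chi, eps, nu}: chi, rho.
The least among these is chi.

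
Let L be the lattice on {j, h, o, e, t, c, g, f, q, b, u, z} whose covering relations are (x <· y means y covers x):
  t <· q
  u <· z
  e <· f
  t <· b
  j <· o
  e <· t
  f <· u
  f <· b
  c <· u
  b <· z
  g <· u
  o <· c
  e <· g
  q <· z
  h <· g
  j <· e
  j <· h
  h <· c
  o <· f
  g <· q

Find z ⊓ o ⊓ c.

o

Common lower bounds of {z, o, c}: j, o.
The greatest among these is o.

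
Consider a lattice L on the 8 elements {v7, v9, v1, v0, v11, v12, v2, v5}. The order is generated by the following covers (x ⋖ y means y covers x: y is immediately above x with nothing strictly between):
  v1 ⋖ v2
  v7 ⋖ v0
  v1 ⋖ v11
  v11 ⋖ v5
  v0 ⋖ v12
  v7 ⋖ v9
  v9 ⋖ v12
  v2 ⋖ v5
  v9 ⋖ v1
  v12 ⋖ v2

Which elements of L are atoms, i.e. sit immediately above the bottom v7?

v0, v9

The atoms are exactly the elements that cover v7: v0, v9.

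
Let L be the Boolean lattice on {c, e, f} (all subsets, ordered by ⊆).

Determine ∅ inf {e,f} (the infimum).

∅

Under ⊆, meet is intersection: ∅ ∩ {e,f} = ∅.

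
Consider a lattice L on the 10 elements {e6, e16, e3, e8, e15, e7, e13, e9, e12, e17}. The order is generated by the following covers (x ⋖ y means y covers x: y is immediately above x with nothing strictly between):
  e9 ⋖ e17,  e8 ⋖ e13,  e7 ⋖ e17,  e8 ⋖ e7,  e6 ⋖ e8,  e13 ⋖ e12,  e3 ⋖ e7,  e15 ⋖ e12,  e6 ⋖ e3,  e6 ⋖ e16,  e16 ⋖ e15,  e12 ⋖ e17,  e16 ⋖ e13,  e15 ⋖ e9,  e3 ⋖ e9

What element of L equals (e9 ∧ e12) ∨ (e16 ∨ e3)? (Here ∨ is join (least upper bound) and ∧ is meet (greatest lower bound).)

e9 ∧ e12 = e15
e16 ∨ e3 = e9
e15 ∨ e9 = e9

e9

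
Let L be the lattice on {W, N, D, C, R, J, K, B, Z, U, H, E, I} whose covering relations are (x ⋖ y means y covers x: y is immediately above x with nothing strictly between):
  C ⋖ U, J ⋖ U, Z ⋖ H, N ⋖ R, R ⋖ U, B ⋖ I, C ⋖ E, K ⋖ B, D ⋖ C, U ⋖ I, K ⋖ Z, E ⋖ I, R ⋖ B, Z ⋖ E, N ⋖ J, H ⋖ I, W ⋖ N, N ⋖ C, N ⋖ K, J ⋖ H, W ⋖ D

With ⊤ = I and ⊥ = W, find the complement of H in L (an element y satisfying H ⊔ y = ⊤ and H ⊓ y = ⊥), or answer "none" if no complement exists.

Need y with H ∨ y = I and H ∧ y = W.
Checking each element gives: D.

D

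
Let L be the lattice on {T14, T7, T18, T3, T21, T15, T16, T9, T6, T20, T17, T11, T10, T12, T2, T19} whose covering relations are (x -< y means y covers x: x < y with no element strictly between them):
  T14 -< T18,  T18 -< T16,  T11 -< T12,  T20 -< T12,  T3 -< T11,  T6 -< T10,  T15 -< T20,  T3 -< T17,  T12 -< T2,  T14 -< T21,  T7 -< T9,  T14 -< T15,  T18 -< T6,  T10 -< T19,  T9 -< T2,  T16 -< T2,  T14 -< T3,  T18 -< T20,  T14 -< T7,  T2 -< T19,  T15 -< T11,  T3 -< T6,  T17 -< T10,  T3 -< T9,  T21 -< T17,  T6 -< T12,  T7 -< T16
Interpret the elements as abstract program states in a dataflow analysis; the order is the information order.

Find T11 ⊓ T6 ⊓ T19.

Common lower bounds of {T11, T6, T19}: T14, T3.
The greatest among these is T3.

T3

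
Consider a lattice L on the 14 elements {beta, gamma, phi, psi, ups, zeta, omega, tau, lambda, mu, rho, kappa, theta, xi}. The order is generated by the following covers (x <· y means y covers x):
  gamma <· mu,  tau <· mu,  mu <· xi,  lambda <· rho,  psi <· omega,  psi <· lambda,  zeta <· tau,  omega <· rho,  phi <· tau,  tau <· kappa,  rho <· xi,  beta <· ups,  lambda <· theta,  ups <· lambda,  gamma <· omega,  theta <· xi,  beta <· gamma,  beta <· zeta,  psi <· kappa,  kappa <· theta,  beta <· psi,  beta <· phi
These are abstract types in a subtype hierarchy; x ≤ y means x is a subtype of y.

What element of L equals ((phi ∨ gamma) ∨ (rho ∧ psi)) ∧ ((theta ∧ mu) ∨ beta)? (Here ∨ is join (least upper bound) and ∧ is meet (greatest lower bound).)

phi ∨ gamma = mu
rho ∧ psi = psi
mu ∨ psi = xi
theta ∧ mu = tau
tau ∨ beta = tau
xi ∧ tau = tau

tau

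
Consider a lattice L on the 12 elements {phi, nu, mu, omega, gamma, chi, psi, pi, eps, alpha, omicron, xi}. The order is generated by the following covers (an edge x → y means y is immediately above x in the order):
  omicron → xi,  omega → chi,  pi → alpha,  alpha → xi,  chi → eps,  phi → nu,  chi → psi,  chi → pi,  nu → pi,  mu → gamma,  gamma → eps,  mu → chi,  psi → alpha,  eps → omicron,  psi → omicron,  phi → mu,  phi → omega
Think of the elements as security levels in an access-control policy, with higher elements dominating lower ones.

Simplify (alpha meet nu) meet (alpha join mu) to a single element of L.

alpha ∧ nu = nu
alpha ∨ mu = alpha
nu ∧ alpha = nu

nu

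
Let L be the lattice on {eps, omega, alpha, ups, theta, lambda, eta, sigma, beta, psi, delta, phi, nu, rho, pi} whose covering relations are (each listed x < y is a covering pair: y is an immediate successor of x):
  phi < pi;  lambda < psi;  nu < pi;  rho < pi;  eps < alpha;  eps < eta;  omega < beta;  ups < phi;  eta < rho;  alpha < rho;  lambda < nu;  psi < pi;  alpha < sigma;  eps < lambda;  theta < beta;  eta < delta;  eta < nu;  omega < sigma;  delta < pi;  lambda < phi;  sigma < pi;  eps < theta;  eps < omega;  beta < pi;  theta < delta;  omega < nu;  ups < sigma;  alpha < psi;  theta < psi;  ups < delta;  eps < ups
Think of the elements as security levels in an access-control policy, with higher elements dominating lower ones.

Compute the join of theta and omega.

Common upper bounds of {theta, omega}: beta, pi.
The least among these is beta.

beta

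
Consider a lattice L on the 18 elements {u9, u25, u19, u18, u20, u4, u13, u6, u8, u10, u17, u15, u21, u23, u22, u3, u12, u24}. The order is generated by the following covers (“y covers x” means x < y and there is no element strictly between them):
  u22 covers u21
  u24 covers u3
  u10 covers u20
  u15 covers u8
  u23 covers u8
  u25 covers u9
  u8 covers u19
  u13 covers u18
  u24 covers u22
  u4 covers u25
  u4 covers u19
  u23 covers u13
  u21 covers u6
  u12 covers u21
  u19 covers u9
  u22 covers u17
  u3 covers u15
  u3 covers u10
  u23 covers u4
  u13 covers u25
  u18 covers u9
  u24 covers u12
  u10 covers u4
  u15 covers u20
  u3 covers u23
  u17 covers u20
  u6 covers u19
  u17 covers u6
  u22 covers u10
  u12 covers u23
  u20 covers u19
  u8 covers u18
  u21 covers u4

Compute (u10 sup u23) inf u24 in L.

u10 ∨ u23 = u3
u3 ∧ u24 = u3

u3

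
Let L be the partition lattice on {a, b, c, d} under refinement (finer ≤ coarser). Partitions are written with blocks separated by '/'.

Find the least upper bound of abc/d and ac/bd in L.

Common upper bounds of {abc/d, ac/bd}: abcd.
The least among these is abcd.

abcd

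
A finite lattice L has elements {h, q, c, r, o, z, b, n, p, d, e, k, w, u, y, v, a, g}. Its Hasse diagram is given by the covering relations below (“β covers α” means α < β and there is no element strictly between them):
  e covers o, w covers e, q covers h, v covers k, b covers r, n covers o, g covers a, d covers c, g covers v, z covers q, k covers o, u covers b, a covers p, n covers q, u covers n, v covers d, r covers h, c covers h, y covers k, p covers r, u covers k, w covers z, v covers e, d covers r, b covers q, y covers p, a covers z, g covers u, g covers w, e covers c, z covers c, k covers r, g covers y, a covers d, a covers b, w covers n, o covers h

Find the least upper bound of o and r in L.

Common upper bounds of {o, r}: g, k, u, v, y.
The least among these is k.

k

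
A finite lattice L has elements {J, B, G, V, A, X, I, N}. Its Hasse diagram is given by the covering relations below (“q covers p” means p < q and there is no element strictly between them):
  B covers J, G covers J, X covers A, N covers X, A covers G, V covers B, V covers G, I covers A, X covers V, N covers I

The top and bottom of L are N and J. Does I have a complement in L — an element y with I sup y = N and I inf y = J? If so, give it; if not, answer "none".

B

Need y with I ∨ y = N and I ∧ y = J.
Checking each element gives: B.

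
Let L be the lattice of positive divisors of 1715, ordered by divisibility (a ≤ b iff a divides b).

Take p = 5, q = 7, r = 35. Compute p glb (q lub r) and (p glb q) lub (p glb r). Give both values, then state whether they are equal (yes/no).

q lub r = 35, so p glb (q lub r) = 5 glb 35 = 5.
p glb q = 1 and p glb r = 5, so (p glb q) lub (p glb r) = 1 lub 5 = 5.
Equal: yes.

5; 5; yes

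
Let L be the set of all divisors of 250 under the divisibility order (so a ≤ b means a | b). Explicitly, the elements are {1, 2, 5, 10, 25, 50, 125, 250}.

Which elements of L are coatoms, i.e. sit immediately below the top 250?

125, 50

The coatoms are exactly the elements covered by 250: 125, 50.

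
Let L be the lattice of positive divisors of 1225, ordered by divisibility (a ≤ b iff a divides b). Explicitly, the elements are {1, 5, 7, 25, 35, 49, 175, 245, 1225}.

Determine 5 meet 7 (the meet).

1

In the divisibility order, the meet is the greatest common divisor: gcd(5, 7) = 1.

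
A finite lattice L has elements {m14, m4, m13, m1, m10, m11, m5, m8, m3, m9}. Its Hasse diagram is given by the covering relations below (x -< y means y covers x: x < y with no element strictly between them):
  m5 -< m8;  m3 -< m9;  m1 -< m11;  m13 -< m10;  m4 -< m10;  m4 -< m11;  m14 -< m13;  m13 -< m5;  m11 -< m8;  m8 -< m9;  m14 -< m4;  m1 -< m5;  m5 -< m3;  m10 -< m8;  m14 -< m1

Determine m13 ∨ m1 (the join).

m5

Common upper bounds of {m13, m1}: m3, m5, m8, m9.
The least among these is m5.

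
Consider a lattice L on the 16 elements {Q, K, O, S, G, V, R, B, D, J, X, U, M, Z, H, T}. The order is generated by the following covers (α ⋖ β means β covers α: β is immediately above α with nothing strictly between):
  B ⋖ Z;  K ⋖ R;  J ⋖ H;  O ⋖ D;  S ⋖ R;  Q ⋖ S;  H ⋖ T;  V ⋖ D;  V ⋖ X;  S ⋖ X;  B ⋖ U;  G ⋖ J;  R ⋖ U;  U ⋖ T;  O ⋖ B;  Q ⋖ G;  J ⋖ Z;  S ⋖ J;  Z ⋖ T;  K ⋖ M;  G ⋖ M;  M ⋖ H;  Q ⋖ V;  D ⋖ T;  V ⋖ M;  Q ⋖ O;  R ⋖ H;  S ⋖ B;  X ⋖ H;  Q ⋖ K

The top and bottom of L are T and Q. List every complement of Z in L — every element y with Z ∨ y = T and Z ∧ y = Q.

K, V

Need y with Z ∨ y = T and Z ∧ y = Q.
Checking each element gives: K, V.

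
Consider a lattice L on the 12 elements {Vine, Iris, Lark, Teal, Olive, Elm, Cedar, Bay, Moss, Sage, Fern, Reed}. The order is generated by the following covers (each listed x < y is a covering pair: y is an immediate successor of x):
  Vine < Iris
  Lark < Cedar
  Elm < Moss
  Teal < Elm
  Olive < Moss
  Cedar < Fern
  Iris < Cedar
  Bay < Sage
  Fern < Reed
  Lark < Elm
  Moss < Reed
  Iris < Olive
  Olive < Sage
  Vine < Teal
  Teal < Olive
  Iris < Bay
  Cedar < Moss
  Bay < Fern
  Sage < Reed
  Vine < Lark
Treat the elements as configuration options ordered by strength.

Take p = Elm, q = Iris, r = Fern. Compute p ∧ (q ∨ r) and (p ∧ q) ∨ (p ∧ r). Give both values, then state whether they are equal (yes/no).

Lark; Lark; yes

q ∨ r = Fern, so p ∧ (q ∨ r) = Elm ∧ Fern = Lark.
p ∧ q = Vine and p ∧ r = Lark, so (p ∧ q) ∨ (p ∧ r) = Vine ∨ Lark = Lark.
Equal: yes.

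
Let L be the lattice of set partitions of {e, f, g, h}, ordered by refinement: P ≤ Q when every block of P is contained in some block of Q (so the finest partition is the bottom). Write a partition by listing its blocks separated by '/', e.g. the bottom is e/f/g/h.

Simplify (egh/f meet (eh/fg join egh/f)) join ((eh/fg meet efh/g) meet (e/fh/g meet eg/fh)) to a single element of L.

egh/f

eh/fg ∨ egh/f = efgh
egh/f ∧ efgh = egh/f
eh/fg ∧ efh/g = eh/f/g
e/fh/g ∧ eg/fh = e/fh/g
eh/f/g ∧ e/fh/g = e/f/g/h
egh/f ∨ e/f/g/h = egh/f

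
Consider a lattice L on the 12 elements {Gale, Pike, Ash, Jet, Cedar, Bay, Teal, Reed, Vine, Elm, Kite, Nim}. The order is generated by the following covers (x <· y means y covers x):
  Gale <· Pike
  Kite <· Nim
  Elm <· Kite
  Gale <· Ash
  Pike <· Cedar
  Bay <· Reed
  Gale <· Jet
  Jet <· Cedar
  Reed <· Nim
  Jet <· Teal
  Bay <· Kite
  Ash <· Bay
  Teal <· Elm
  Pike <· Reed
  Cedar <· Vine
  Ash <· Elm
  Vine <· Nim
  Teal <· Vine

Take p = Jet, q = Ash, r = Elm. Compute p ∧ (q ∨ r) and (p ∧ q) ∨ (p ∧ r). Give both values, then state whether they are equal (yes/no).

q ∨ r = Elm, so p ∧ (q ∨ r) = Jet ∧ Elm = Jet.
p ∧ q = Gale and p ∧ r = Jet, so (p ∧ q) ∨ (p ∧ r) = Gale ∨ Jet = Jet.
Equal: yes.

Jet; Jet; yes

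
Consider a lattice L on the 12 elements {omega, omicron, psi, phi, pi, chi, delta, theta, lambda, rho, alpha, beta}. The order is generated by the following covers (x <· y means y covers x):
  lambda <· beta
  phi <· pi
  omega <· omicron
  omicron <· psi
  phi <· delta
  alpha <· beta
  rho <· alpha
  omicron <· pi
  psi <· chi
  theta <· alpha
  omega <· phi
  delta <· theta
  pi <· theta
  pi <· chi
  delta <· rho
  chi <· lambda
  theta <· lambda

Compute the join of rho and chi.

Common upper bounds of {rho, chi}: beta.
The least among these is beta.

beta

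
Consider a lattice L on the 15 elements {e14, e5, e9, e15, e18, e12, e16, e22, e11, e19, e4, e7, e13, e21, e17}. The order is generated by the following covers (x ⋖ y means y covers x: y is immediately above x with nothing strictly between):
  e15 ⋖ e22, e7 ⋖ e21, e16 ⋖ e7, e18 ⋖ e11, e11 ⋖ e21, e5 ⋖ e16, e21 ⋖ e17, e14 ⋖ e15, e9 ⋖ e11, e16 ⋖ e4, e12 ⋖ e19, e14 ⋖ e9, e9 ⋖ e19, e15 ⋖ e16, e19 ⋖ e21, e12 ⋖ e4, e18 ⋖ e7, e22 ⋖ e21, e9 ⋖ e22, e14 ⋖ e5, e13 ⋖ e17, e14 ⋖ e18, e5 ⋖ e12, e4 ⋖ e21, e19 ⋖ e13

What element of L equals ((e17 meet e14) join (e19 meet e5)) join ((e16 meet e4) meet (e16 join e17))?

e17 ∧ e14 = e14
e19 ∧ e5 = e5
e14 ∨ e5 = e5
e16 ∧ e4 = e16
e16 ∨ e17 = e17
e16 ∧ e17 = e16
e5 ∨ e16 = e16

e16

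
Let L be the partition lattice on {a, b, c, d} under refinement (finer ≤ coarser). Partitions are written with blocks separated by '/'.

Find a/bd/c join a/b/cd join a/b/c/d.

a/bcd

Common upper bounds of {a/bd/c, a/b/cd, a/b/c/d}: a/bcd, abcd.
The least among these is a/bcd.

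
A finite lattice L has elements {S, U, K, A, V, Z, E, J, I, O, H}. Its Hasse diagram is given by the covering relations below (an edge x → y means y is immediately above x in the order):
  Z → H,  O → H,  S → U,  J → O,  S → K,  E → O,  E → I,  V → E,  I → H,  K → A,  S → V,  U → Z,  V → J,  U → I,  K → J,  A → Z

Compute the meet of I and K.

Common lower bounds of {I, K}: S.
The greatest among these is S.

S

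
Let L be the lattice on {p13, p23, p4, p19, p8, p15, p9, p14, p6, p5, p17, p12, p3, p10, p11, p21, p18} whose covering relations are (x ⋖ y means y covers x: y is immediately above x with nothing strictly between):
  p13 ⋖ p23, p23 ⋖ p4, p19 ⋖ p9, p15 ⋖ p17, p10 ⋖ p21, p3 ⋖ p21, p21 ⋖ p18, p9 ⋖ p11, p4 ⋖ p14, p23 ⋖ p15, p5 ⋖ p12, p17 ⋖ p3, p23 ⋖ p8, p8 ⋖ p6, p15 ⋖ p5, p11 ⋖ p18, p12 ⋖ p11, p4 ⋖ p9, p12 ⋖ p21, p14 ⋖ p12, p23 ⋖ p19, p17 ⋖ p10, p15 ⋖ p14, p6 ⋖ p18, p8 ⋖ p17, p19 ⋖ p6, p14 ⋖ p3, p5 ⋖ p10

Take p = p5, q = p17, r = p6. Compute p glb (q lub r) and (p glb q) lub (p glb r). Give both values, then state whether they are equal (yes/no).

q lub r = p18, so p glb (q lub r) = p5 glb p18 = p5.
p glb q = p15 and p glb r = p23, so (p glb q) lub (p glb r) = p15 lub p23 = p15.
Equal: no.

p5; p15; no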